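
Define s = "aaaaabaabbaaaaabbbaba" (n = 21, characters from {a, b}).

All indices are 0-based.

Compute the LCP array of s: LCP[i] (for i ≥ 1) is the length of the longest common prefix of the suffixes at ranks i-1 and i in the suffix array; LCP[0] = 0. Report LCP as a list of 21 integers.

rank→(start, suffix):
  0 → (20, 'a')
  1 → (0, 'aaaaabaabbaaaaabbbaba')
  2 → (10, 'aaaaabbbaba')
  3 → (1, 'aaaabaabbaaaaabbbaba')
  4 → (11, 'aaaabbbaba')
  5 → (2, 'aaabaabbaaaaabbbaba')
  6 → (12, 'aaabbbaba')
  7 → (3, 'aabaabbaaaaabbbaba')
  8 → (6, 'aabbaaaaabbbaba')
  9 → (13, 'aabbbaba')
  10 → (18, 'aba')
  11 → (4, 'abaabbaaaaabbbaba')
  12 → (7, 'abbaaaaabbbaba')
  13 → (14, 'abbbaba')
  14 → (19, 'ba')
  15 → (9, 'baaaaabbbaba')
  16 → (5, 'baabbaaaaabbbaba')
  17 → (17, 'baba')
  18 → (8, 'bbaaaaabbbaba')
  19 → (16, 'bbaba')
  20 → (15, 'bbbaba')

SA = [20, 0, 10, 1, 11, 2, 12, 3, 6, 13, 18, 4, 7, 14, 19, 9, 5, 17, 8, 16, 15]
i: (SA[i-1],SA[i]) lcp shared
  1: (20,0) 1 'a'
  2: (0,10) 6 'aaaaab'
  3: (10,1) 4 'aaaa'
  4: (1,11) 5 'aaaab'
  5: (11,2) 3 'aaa'
  6: (2,12) 4 'aaab'
  7: (12,3) 2 'aa'
  8: (3,6) 3 'aab'
  9: (6,13) 4 'aabb'
  10: (13,18) 1 'a'
  11: (18,4) 3 'aba'
  12: (4,7) 2 'ab'
  13: (7,14) 3 'abb'
  14: (14,19) 0 ''
  15: (19,9) 2 'ba'
  16: (9,5) 3 'baa'
  17: (5,17) 2 'ba'
  18: (17,8) 1 'b'
  19: (8,16) 3 'bba'
  20: (16,15) 2 'bb'

[0, 1, 6, 4, 5, 3, 4, 2, 3, 4, 1, 3, 2, 3, 0, 2, 3, 2, 1, 3, 2]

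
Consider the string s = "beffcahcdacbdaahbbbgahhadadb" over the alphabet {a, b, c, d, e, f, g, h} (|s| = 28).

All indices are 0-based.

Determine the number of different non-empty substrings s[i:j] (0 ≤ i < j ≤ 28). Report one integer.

380

sorted suffixes:
  #0 SA[0]=13  'aahbbbgahhadadb'
  #1 SA[1]=9  'acbdaahbbbgahhadadb'
  #2 SA[2]=23  'adadb'
  #3 SA[3]=25  'adb'
  #4 SA[4]=14  'ahbbbgahhadadb'
  #5 SA[5]=5  'ahcdacbdaahbbbgahhadadb'
  #6 SA[6]=20  'ahhadadb'
  #7 SA[7]=27  'b'
  #8 SA[8]=16  'bbbgahhadadb'
  #9 SA[9]=17  'bbgahhadadb'
  #10 SA[10]=11  'bdaahbbbgahhadadb'
  #11 SA[11]=0  'beffcahcdacbdaahbbbgahhadadb'
  #12 SA[12]=18  'bgahhadadb'
  #13 SA[13]=4  'cahcdacbdaahbbbgahhadadb'
  #14 SA[14]=10  'cbdaahbbbgahhadadb'
  #15 SA[15]=7  'cdacbdaahbbbgahhadadb'
  #16 SA[16]=12  'daahbbbgahhadadb'
  #17 SA[17]=8  'dacbdaahbbbgahhadadb'
  #18 SA[18]=24  'dadb'
  #19 SA[19]=26  'db'
  #20 SA[20]=1  'effcahcdacbdaahbbbgahhadadb'
  #21 SA[21]=3  'fcahcdacbdaahbbbgahhadadb'
  #22 SA[22]=2  'ffcahcdacbdaahbbbgahhadadb'
  #23 SA[23]=19  'gahhadadb'
  #24 SA[24]=22  'hadadb'
  #25 SA[25]=15  'hbbbgahhadadb'
  #26 SA[26]=6  'hcdacbdaahbbbgahhadadb'
  #27 SA[27]=21  'hhadadb'

SA = [13, 9, 23, 25, 14, 5, 20, 27, 16, 17, 11, 0, 18, 4, 10, 7, 12, 8, 24, 26, 1, 3, 2, 19, 22, 15, 6, 21]
i: (SA[i-1],SA[i]) lcp shared
  1: (13,9) 1 'a'
  2: (9,23) 1 'a'
  3: (23,25) 2 'ad'
  4: (25,14) 1 'a'
  5: (14,5) 2 'ah'
  6: (5,20) 2 'ah'
  7: (20,27) 0 ''
  8: (27,16) 1 'b'
  9: (16,17) 2 'bb'
  10: (17,11) 1 'b'
  11: (11,0) 1 'b'
  12: (0,18) 1 'b'
  13: (18,4) 0 ''
  14: (4,10) 1 'c'
  15: (10,7) 1 'c'
  16: (7,12) 0 ''
  17: (12,8) 2 'da'
  18: (8,24) 2 'da'
  19: (24,26) 1 'd'
  20: (26,1) 0 ''
  21: (1,3) 0 ''
  22: (3,2) 1 'f'
  23: (2,19) 0 ''
  24: (19,22) 0 ''
  25: (22,15) 1 'h'
  26: (15,6) 1 'h'
  27: (6,21) 1 'h'

n(n+1)/2 = 28·29/2 = 406
Σ LCP = 0 + 1 + 1 + 2 + 1 + 2 + 2 + 0 + 1 + 2 + 1 + 1 + 1 + 0 + 1 + 1 + 0 + 2 + 2 + 1 + 0 + 0 + 1 + 0 + 0 + 1 + 1 + 1 = 26
distinct = 406 − 26 = 380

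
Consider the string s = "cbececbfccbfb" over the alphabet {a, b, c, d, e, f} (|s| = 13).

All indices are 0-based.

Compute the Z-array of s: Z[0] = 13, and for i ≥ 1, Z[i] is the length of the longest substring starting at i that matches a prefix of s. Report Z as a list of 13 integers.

Z[0]=13
i=1: i≥r, start 0; Z[1]=0
i=2: i≥r, start 0; Z[2]=0
i=3: i≥r, start 0; Z[3]=1 grow→box=[3,4)
i=4: i≥r, start 0; Z[4]=0
i=5: i≥r, start 0; Z[5]=2 grow→box=[5,7)
i=6: min(r-i=1, Z[1]=0)=0; Z[6]=0
i=7: i≥r, start 0; Z[7]=0
i=8: i≥r, start 0; Z[8]=1 grow→box=[8,9)
i=9: i≥r, start 0; Z[9]=2 grow→box=[9,11)
i=10: min(r-i=1, Z[1]=0)=0; Z[10]=0
i=11: i≥r, start 0; Z[11]=0
i=12: i≥r, start 0; Z[12]=0

[13, 0, 0, 1, 0, 2, 0, 0, 1, 2, 0, 0, 0]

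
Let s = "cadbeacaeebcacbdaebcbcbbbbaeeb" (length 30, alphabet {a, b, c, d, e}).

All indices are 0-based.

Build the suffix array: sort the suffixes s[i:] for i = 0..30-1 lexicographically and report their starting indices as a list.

[5, 12, 1, 16, 26, 7, 29, 25, 24, 23, 22, 10, 20, 18, 14, 3, 11, 0, 6, 21, 19, 13, 15, 2, 4, 28, 9, 17, 27, 8]

rank→(start, suffix):
  0 → (5, 'acaeebcacbdaebcbcbbbbaeeb')
  1 → (12, 'acbdaebcbcbbbbaeeb')
  2 → (1, 'adbeacaeebcacbdaebcbcbbbbaeeb')
  3 → (16, 'aebcbcbbbbaeeb')
  4 → (26, 'aeeb')
  5 → (7, 'aeebcacbdaebcbcbbbbaeeb')
  6 → (29, 'b')
  7 → (25, 'baeeb')
  8 → (24, 'bbaeeb')
  9 → (23, 'bbbaeeb')
  10 → (22, 'bbbbaeeb')
  11 → (10, 'bcacbdaebcbcbbbbaeeb')
  12 → (20, 'bcbbbbaeeb')
  13 → (18, 'bcbcbbbbaeeb')
  14 → (14, 'bdaebcbcbbbbaeeb')
  15 → (3, 'beacaeebcacbdaebcbcbbbbaeeb')
  16 → (11, 'cacbdaebcbcbbbbaeeb')
  17 → (0, 'cadbeacaeebcacbdaebcbcbbbbaeeb')
  18 → (6, 'caeebcacbdaebcbcbbbbaeeb')
  19 → (21, 'cbbbbaeeb')
  20 → (19, 'cbcbbbbaeeb')
  21 → (13, 'cbdaebcbcbbbbaeeb')
  22 → (15, 'daebcbcbbbbaeeb')
  23 → (2, 'dbeacaeebcacbdaebcbcbbbbaeeb')
  24 → (4, 'eacaeebcacbdaebcbcbbbbaeeb')
  25 → (28, 'eb')
  26 → (9, 'ebcacbdaebcbcbbbbaeeb')
  27 → (17, 'ebcbcbbbbaeeb')
  28 → (27, 'eeb')
  29 → (8, 'eebcacbdaebcbcbbbbaeeb')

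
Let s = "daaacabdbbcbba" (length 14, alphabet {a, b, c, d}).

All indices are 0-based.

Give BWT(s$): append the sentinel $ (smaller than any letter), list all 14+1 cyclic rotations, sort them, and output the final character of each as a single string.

rank  rotation         last
    0  $daaacabdbbcbba  a
    1  a$daaacabdbbcbb  b
    2  aaacabdbbcbba$d  d
    3  aacabdbbcbba$da  a
    4  abdbbcbba$daaac  c
    5  acabdbbcbba$daa  a
    6  ba$daaacabdbbcb  b
    7  bba$daaacabdbbc  c
    8  bbcbba$daaacabd  d
    9  bcbba$daaacabdb  b
   10  bdbbcbba$daaaca  a
   11  cabdbbcbba$daaa  a
   12  cbba$daaacabdbb  b
   13  daaacabdbbcbba$  $
   14  dbbcbba$daaacab  b

abdacabcdbaab$b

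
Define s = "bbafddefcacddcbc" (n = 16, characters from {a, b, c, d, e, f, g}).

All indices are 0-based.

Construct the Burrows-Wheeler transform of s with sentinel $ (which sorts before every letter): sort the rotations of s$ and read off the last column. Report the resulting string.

ccbb$cbfdadcfddea

rank  rotation           last
    0  $bbafddefcacddcbc  c
    1  acddcbc$bbafddefc  c
    2  afddefcacddcbc$bb  b
    3  bafddefcacddcbc$b  b
    4  bbafddefcacddcbc$  $
    5  bc$bbafddefcacddc  c
    6  c$bbafddefcacddcb  b
    7  cacddcbc$bbafddef  f
    8  cbc$bbafddefcacdd  d
    9  cddcbc$bbafddefca  a
   10  dcbc$bbafddefcacd  d
   11  ddcbc$bbafddefcac  c
   12  ddefcacddcbc$bbaf  f
   13  defcacddcbc$bbafd  d
   14  efcacddcbc$bbafdd  d
   15  fcacddcbc$bbafdde  e
   16  fddefcacddcbc$bba  a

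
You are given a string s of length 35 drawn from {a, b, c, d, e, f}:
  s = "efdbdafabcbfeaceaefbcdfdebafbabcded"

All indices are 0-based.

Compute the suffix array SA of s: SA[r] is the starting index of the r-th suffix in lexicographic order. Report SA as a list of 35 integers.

sorted suffixes:
  #0 SA[0]=7  'abcbfeaceaefbcdfdebafbabcded'
  #1 SA[1]=29  'abcded'
  #2 SA[2]=13  'aceaefbcdfdebafbabcded'
  #3 SA[3]=16  'aefbcdfdebafbabcded'
  #4 SA[4]=5  'afabcbfeaceaefbcdfdebafbabcded'
  #5 SA[5]=26  'afbabcded'
  #6 SA[6]=28  'babcded'
  #7 SA[7]=25  'bafbabcded'
  #8 SA[8]=8  'bcbfeaceaefbcdfdebafbabcded'
  #9 SA[9]=30  'bcded'
  #10 SA[10]=19  'bcdfdebafbabcded'
  #11 SA[11]=3  'bdafabcbfeaceaefbcdfdebafbabcded'
  #12 SA[12]=10  'bfeaceaefbcdfdebafbabcded'
  #13 SA[13]=9  'cbfeaceaefbcdfdebafbabcded'
  #14 SA[14]=31  'cded'
  #15 SA[15]=20  'cdfdebafbabcded'
  #16 SA[16]=14  'ceaefbcdfdebafbabcded'
  #17 SA[17]=34  'd'
  #18 SA[18]=4  'dafabcbfeaceaefbcdfdebafbabcded'
  #19 SA[19]=2  'dbdafabcbfeaceaefbcdfdebafbabcded'
  #20 SA[20]=23  'debafbabcded'
  #21 SA[21]=32  'ded'
  #22 SA[22]=21  'dfdebafbabcded'
  #23 SA[23]=12  'eaceaefbcdfdebafbabcded'
  #24 SA[24]=15  'eaefbcdfdebafbabcded'
  #25 SA[25]=24  'ebafbabcded'
  #26 SA[26]=33  'ed'
  #27 SA[27]=17  'efbcdfdebafbabcded'
  #28 SA[28]=0  'efdbdafabcbfeaceaefbcdfdebafbabcded'
  #29 SA[29]=6  'fabcbfeaceaefbcdfdebafbabcded'
  #30 SA[30]=27  'fbabcded'
  #31 SA[31]=18  'fbcdfdebafbabcded'
  #32 SA[32]=1  'fdbdafabcbfeaceaefbcdfdebafbabcded'
  #33 SA[33]=22  'fdebafbabcded'
  #34 SA[34]=11  'feaceaefbcdfdebafbabcded'

[7, 29, 13, 16, 5, 26, 28, 25, 8, 30, 19, 3, 10, 9, 31, 20, 14, 34, 4, 2, 23, 32, 21, 12, 15, 24, 33, 17, 0, 6, 27, 18, 1, 22, 11]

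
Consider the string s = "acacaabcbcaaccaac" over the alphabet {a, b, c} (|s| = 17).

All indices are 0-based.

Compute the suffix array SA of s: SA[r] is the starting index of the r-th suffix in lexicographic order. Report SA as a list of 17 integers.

[4, 14, 10, 5, 15, 2, 0, 11, 8, 6, 16, 3, 13, 9, 1, 7, 12]

sorted suffixes:
  #0 SA[0]=4  'aabcbcaaccaac'
  #1 SA[1]=14  'aac'
  #2 SA[2]=10  'aaccaac'
  #3 SA[3]=5  'abcbcaaccaac'
  #4 SA[4]=15  'ac'
  #5 SA[5]=2  'acaabcbcaaccaac'
  #6 SA[6]=0  'acacaabcbcaaccaac'
  #7 SA[7]=11  'accaac'
  #8 SA[8]=8  'bcaaccaac'
  #9 SA[9]=6  'bcbcaaccaac'
  #10 SA[10]=16  'c'
  #11 SA[11]=3  'caabcbcaaccaac'
  #12 SA[12]=13  'caac'
  #13 SA[13]=9  'caaccaac'
  #14 SA[14]=1  'cacaabcbcaaccaac'
  #15 SA[15]=7  'cbcaaccaac'
  #16 SA[16]=12  'ccaac'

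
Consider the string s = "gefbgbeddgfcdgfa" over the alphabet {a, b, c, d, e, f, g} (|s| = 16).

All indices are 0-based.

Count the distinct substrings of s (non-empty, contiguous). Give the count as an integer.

rank→(start, suffix):
  0 → (15, 'a')
  1 → (5, 'beddgfcdgfa')
  2 → (3, 'bgbeddgfcdgfa')
  3 → (11, 'cdgfa')
  4 → (7, 'ddgfcdgfa')
  5 → (12, 'dgfa')
  6 → (8, 'dgfcdgfa')
  7 → (6, 'eddgfcdgfa')
  8 → (1, 'efbgbeddgfcdgfa')
  9 → (14, 'fa')
  10 → (2, 'fbgbeddgfcdgfa')
  11 → (10, 'fcdgfa')
  12 → (4, 'gbeddgfcdgfa')
  13 → (0, 'gefbgbeddgfcdgfa')
  14 → (13, 'gfa')
  15 → (9, 'gfcdgfa')

SA = [15, 5, 3, 11, 7, 12, 8, 6, 1, 14, 2, 10, 4, 0, 13, 9]
[i] adj suffixes → lcp
  [1] 15/5 → 0 ('')
  [2] 5/3 → 1 ('b')
  [3] 3/11 → 0 ('')
  [4] 11/7 → 0 ('')
  [5] 7/12 → 1 ('d')
  [6] 12/8 → 3 ('dgf')
  [7] 8/6 → 0 ('')
  [8] 6/1 → 1 ('e')
  [9] 1/14 → 0 ('')
  [10] 14/2 → 1 ('f')
  [11] 2/10 → 1 ('f')
  [12] 10/4 → 0 ('')
  [13] 4/0 → 1 ('g')
  [14] 0/13 → 1 ('g')
  [15] 13/9 → 2 ('gf')

n(n+1)/2 = 16·17/2 = 136
Σ LCP = 0 + 0 + 1 + 0 + 0 + 1 + 3 + 0 + 1 + 0 + 1 + 1 + 0 + 1 + 1 + 2 = 12
distinct = 136 − 12 = 124

124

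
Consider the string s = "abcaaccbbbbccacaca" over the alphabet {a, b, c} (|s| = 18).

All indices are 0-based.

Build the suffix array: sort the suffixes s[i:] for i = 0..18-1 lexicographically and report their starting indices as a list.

[17, 3, 0, 15, 13, 4, 7, 8, 9, 1, 10, 16, 2, 14, 12, 6, 11, 5]

rank | idx | suffix
   0 |  17 | a
   1 |   3 | aaccbbbbccacaca
   2 |   0 | abcaaccbbbbccacaca
   3 |  15 | aca
   4 |  13 | acaca
   5 |   4 | accbbbbccacaca
   6 |   7 | bbbbccacaca
   7 |   8 | bbbccacaca
   8 |   9 | bbccacaca
   9 |   1 | bcaaccbbbbccacaca
  10 |  10 | bccacaca
  11 |  16 | ca
  12 |   2 | caaccbbbbccacaca
  13 |  14 | caca
  14 |  12 | cacaca
  15 |   6 | cbbbbccacaca
  16 |  11 | ccacaca
  17 |   5 | ccbbbbccacaca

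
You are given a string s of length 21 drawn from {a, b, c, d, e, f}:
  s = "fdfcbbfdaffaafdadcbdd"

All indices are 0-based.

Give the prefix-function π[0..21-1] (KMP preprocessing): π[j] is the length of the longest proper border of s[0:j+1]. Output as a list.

π[0] = 0
j=1 s[j]='d': π[1]=0 (border '')
j=2 s[j]='f': π[2]=1 (border 'f')
j=3 s[j]='c': k: 1→0; π[3]=0 (border '')
j=4 s[j]='b': π[4]=0 (border '')
j=5 s[j]='b': π[5]=0 (border '')
j=6 s[j]='f': π[6]=1 (border 'f')
j=7 s[j]='d': π[7]=2 (border 'fd')
j=8 s[j]='a': k: 2→0; π[8]=0 (border '')
j=9 s[j]='f': π[9]=1 (border 'f')
j=10 s[j]='f': k: 1→0; π[10]=1 (border 'f')
j=11 s[j]='a': k: 1→0; π[11]=0 (border '')
j=12 s[j]='a': π[12]=0 (border '')
j=13 s[j]='f': π[13]=1 (border 'f')
j=14 s[j]='d': π[14]=2 (border 'fd')
j=15 s[j]='a': k: 2→0; π[15]=0 (border '')
j=16 s[j]='d': π[16]=0 (border '')
j=17 s[j]='c': π[17]=0 (border '')
j=18 s[j]='b': π[18]=0 (border '')
j=19 s[j]='d': π[19]=0 (border '')
j=20 s[j]='d': π[20]=0 (border '')

[0, 0, 1, 0, 0, 0, 1, 2, 0, 1, 1, 0, 0, 1, 2, 0, 0, 0, 0, 0, 0]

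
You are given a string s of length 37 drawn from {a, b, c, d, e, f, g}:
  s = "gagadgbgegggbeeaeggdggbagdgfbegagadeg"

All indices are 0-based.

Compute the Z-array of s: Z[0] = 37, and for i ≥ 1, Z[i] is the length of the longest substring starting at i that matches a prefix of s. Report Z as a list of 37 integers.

Z[0]=37
i=1: fresh scan; Z[1]=0
i=2: fresh scan; Z[2]=2 extend→box=[2,4)
i=3: min(r-i=1, Z[1]=0)=0; Z[3]=0
i=4: fresh scan; Z[4]=0
i=5: fresh scan; Z[5]=1 extend→box=[5,6)
i=6: fresh scan; Z[6]=0
i=7: fresh scan; Z[7]=1 extend→box=[7,8)
i=8: fresh scan; Z[8]=0
i=9: fresh scan; Z[9]=1 extend→box=[9,10)
i=10: fresh scan; Z[10]=1 extend→box=[10,11)
i=11: fresh scan; Z[11]=1 extend→box=[11,12)
i=12: fresh scan; Z[12]=0
i=13: fresh scan; Z[13]=0
i=14: fresh scan; Z[14]=0
i=15: fresh scan; Z[15]=0
i=16: fresh scan; Z[16]=0
i=17: fresh scan; Z[17]=1 extend→box=[17,18)
i=18: fresh scan; Z[18]=1 extend→box=[18,19)
i=19: fresh scan; Z[19]=0
i=20: fresh scan; Z[20]=1 extend→box=[20,21)
i=21: fresh scan; Z[21]=1 extend→box=[21,22)
i=22: fresh scan; Z[22]=0
i=23: fresh scan; Z[23]=0
i=24: fresh scan; Z[24]=1 extend→box=[24,25)
i=25: fresh scan; Z[25]=0
i=26: fresh scan; Z[26]=1 extend→box=[26,27)
i=27: fresh scan; Z[27]=0
i=28: fresh scan; Z[28]=0
i=29: fresh scan; Z[29]=0
i=30: fresh scan; Z[30]=5 extend→box=[30,35)
i=31: min(r-i=4, Z[1]=0)=0; Z[31]=0
i=32: min(r-i=3, Z[2]=2)=2; Z[32]=2
i=33: min(r-i=2, Z[3]=0)=0; Z[33]=0
i=34: min(r-i=1, Z[4]=0)=0; Z[34]=0
i=35: fresh scan; Z[35]=0
i=36: fresh scan; Z[36]=1 extend→box=[36,37)

[37, 0, 2, 0, 0, 1, 0, 1, 0, 1, 1, 1, 0, 0, 0, 0, 0, 1, 1, 0, 1, 1, 0, 0, 1, 0, 1, 0, 0, 0, 5, 0, 2, 0, 0, 0, 1]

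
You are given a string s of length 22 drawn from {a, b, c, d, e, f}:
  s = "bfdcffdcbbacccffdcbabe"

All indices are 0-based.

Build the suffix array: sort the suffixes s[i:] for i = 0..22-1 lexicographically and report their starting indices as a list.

rank | idx | suffix
   0 |  19 | abe
   1 |  10 | acccffdcbabe
   2 |  18 | babe
   3 |   9 | bacccffdcbabe
   4 |   8 | bbacccffdcbabe
   5 |  20 | be
   6 |   0 | bfdcffdcbbacccffdcbabe
   7 |  17 | cbabe
   8 |   7 | cbbacccffdcbabe
   9 |  11 | cccffdcbabe
  10 |  12 | ccffdcbabe
  11 |  13 | cffdcbabe
  12 |   3 | cffdcbbacccffdcbabe
  13 |  16 | dcbabe
  14 |   6 | dcbbacccffdcbabe
  15 |   2 | dcffdcbbacccffdcbabe
  16 |  21 | e
  17 |  15 | fdcbabe
  18 |   5 | fdcbbacccffdcbabe
  19 |   1 | fdcffdcbbacccffdcbabe
  20 |  14 | ffdcbabe
  21 |   4 | ffdcbbacccffdcbabe

[19, 10, 18, 9, 8, 20, 0, 17, 7, 11, 12, 13, 3, 16, 6, 2, 21, 15, 5, 1, 14, 4]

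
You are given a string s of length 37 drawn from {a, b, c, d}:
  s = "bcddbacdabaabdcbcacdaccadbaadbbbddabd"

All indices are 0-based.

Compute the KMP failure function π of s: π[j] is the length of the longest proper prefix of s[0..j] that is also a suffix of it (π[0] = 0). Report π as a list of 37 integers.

π[0] = 0
j=1 s[j]='c': π[1]=0 (border '')
j=2 s[j]='d': π[2]=0 (border '')
j=3 s[j]='d': π[3]=0 (border '')
j=4 s[j]='b': π[4]=1 (border 'b')
j=5 s[j]='a': k: 1→0; π[5]=0 (border '')
j=6 s[j]='c': π[6]=0 (border '')
j=7 s[j]='d': π[7]=0 (border '')
j=8 s[j]='a': π[8]=0 (border '')
j=9 s[j]='b': π[9]=1 (border 'b')
j=10 s[j]='a': k: 1→0; π[10]=0 (border '')
j=11 s[j]='a': π[11]=0 (border '')
j=12 s[j]='b': π[12]=1 (border 'b')
j=13 s[j]='d': k: 1→0; π[13]=0 (border '')
j=14 s[j]='c': π[14]=0 (border '')
j=15 s[j]='b': π[15]=1 (border 'b')
j=16 s[j]='c': π[16]=2 (border 'bc')
j=17 s[j]='a': k: 2→0; π[17]=0 (border '')
j=18 s[j]='c': π[18]=0 (border '')
j=19 s[j]='d': π[19]=0 (border '')
j=20 s[j]='a': π[20]=0 (border '')
j=21 s[j]='c': π[21]=0 (border '')
j=22 s[j]='c': π[22]=0 (border '')
j=23 s[j]='a': π[23]=0 (border '')
j=24 s[j]='d': π[24]=0 (border '')
j=25 s[j]='b': π[25]=1 (border 'b')
j=26 s[j]='a': k: 1→0; π[26]=0 (border '')
j=27 s[j]='a': π[27]=0 (border '')
j=28 s[j]='d': π[28]=0 (border '')
j=29 s[j]='b': π[29]=1 (border 'b')
j=30 s[j]='b': k: 1→0; π[30]=1 (border 'b')
j=31 s[j]='b': k: 1→0; π[31]=1 (border 'b')
j=32 s[j]='d': k: 1→0; π[32]=0 (border '')
j=33 s[j]='d': π[33]=0 (border '')
j=34 s[j]='a': π[34]=0 (border '')
j=35 s[j]='b': π[35]=1 (border 'b')
j=36 s[j]='d': k: 1→0; π[36]=0 (border '')

[0, 0, 0, 0, 1, 0, 0, 0, 0, 1, 0, 0, 1, 0, 0, 1, 2, 0, 0, 0, 0, 0, 0, 0, 0, 1, 0, 0, 0, 1, 1, 1, 0, 0, 0, 1, 0]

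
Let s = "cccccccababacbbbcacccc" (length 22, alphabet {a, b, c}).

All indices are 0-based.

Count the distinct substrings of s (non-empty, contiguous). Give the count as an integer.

rank | idx | suffix
   0 |   7 | ababacbbbcacccc
   1 |   9 | abacbbbcacccc
   2 |  11 | acbbbcacccc
   3 |  17 | acccc
   4 |   8 | babacbbbcacccc
   5 |  10 | bacbbbcacccc
   6 |  13 | bbbcacccc
   7 |  14 | bbcacccc
   8 |  15 | bcacccc
   9 |  21 | c
  10 |   6 | cababacbbbcacccc
  11 |  16 | cacccc
  12 |  12 | cbbbcacccc
  13 |  20 | cc
  14 |   5 | ccababacbbbcacccc
  15 |  19 | ccc
  16 |   4 | cccababacbbbcacccc
  17 |  18 | cccc
  18 |   3 | ccccababacbbbcacccc
  19 |   2 | cccccababacbbbcacccc
  20 |   1 | ccccccababacbbbcacccc
  21 |   0 | cccccccababacbbbcacccc

SA = [7, 9, 11, 17, 8, 10, 13, 14, 15, 21, 6, 16, 12, 20, 5, 19, 4, 18, 3, 2, 1, 0]
i: (SA[i-1],SA[i]) lcp shared
  1: (7,9) 3 'aba'
  2: (9,11) 1 'a'
  3: (11,17) 2 'ac'
  4: (17,8) 0 ''
  5: (8,10) 2 'ba'
  6: (10,13) 1 'b'
  7: (13,14) 2 'bb'
  8: (14,15) 1 'b'
  9: (15,21) 0 ''
  10: (21,6) 1 'c'
  11: (6,16) 2 'ca'
  12: (16,12) 1 'c'
  13: (12,20) 1 'c'
  14: (20,5) 2 'cc'
  15: (5,19) 2 'cc'
  16: (19,4) 3 'ccc'
  17: (4,18) 3 'ccc'
  18: (18,3) 4 'cccc'
  19: (3,2) 4 'cccc'
  20: (2,1) 5 'ccccc'
  21: (1,0) 6 'cccccc'

n(n+1)/2 = 22·23/2 = 253
Σ LCP = 0 + 3 + 1 + 2 + 0 + 2 + 1 + 2 + 1 + 0 + 1 + 2 + 1 + 1 + 2 + 2 + 3 + 3 + 4 + 4 + 5 + 6 = 46
distinct = 253 − 46 = 207

207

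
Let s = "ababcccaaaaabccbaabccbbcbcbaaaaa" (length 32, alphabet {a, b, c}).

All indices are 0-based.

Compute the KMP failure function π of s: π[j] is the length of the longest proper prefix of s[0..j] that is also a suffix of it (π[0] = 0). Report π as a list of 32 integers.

[0, 0, 1, 2, 0, 0, 0, 1, 1, 1, 1, 1, 2, 0, 0, 0, 1, 1, 2, 0, 0, 0, 0, 0, 0, 0, 0, 1, 1, 1, 1, 1]

π[0] = 0
j=1 s[j]='b': π[1]=0 (border '')
j=2 s[j]='a': π[2]=1 (border 'a')
j=3 s[j]='b': π[3]=2 (border 'ab')
j=4 s[j]='c': k: 2→0; π[4]=0 (border '')
j=5 s[j]='c': π[5]=0 (border '')
j=6 s[j]='c': π[6]=0 (border '')
j=7 s[j]='a': π[7]=1 (border 'a')
j=8 s[j]='a': k: 1→0; π[8]=1 (border 'a')
j=9 s[j]='a': k: 1→0; π[9]=1 (border 'a')
j=10 s[j]='a': k: 1→0; π[10]=1 (border 'a')
j=11 s[j]='a': k: 1→0; π[11]=1 (border 'a')
j=12 s[j]='b': π[12]=2 (border 'ab')
j=13 s[j]='c': k: 2→0; π[13]=0 (border '')
j=14 s[j]='c': π[14]=0 (border '')
j=15 s[j]='b': π[15]=0 (border '')
j=16 s[j]='a': π[16]=1 (border 'a')
j=17 s[j]='a': k: 1→0; π[17]=1 (border 'a')
j=18 s[j]='b': π[18]=2 (border 'ab')
j=19 s[j]='c': k: 2→0; π[19]=0 (border '')
j=20 s[j]='c': π[20]=0 (border '')
j=21 s[j]='b': π[21]=0 (border '')
j=22 s[j]='b': π[22]=0 (border '')
j=23 s[j]='c': π[23]=0 (border '')
j=24 s[j]='b': π[24]=0 (border '')
j=25 s[j]='c': π[25]=0 (border '')
j=26 s[j]='b': π[26]=0 (border '')
j=27 s[j]='a': π[27]=1 (border 'a')
j=28 s[j]='a': k: 1→0; π[28]=1 (border 'a')
j=29 s[j]='a': k: 1→0; π[29]=1 (border 'a')
j=30 s[j]='a': k: 1→0; π[30]=1 (border 'a')
j=31 s[j]='a': k: 1→0; π[31]=1 (border 'a')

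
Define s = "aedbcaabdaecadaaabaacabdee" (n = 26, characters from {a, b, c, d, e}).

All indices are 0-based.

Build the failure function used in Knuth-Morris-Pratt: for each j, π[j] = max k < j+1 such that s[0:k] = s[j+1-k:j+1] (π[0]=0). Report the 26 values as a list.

π[0] = 0
j=1 s[j]='e': π[1]=0 (border '')
j=2 s[j]='d': π[2]=0 (border '')
j=3 s[j]='b': π[3]=0 (border '')
j=4 s[j]='c': π[4]=0 (border '')
j=5 s[j]='a': π[5]=1 (border 'a')
j=6 s[j]='a': k: 1→0; π[6]=1 (border 'a')
j=7 s[j]='b': k: 1→0; π[7]=0 (border '')
j=8 s[j]='d': π[8]=0 (border '')
j=9 s[j]='a': π[9]=1 (border 'a')
j=10 s[j]='e': π[10]=2 (border 'ae')
j=11 s[j]='c': k: 2→0; π[11]=0 (border '')
j=12 s[j]='a': π[12]=1 (border 'a')
j=13 s[j]='d': k: 1→0; π[13]=0 (border '')
j=14 s[j]='a': π[14]=1 (border 'a')
j=15 s[j]='a': k: 1→0; π[15]=1 (border 'a')
j=16 s[j]='a': k: 1→0; π[16]=1 (border 'a')
j=17 s[j]='b': k: 1→0; π[17]=0 (border '')
j=18 s[j]='a': π[18]=1 (border 'a')
j=19 s[j]='a': k: 1→0; π[19]=1 (border 'a')
j=20 s[j]='c': k: 1→0; π[20]=0 (border '')
j=21 s[j]='a': π[21]=1 (border 'a')
j=22 s[j]='b': k: 1→0; π[22]=0 (border '')
j=23 s[j]='d': π[23]=0 (border '')
j=24 s[j]='e': π[24]=0 (border '')
j=25 s[j]='e': π[25]=0 (border '')

[0, 0, 0, 0, 0, 1, 1, 0, 0, 1, 2, 0, 1, 0, 1, 1, 1, 0, 1, 1, 0, 1, 0, 0, 0, 0]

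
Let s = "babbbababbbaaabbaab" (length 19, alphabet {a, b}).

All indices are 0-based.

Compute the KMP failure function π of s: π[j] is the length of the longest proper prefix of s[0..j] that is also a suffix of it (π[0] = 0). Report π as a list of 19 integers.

[0, 0, 1, 1, 1, 2, 3, 2, 3, 4, 5, 6, 0, 0, 1, 1, 2, 0, 1]

π[0] = 0
j=1 s[j]='a': π[1]=0 (border '')
j=2 s[j]='b': π[2]=1 (border 'b')
j=3 s[j]='b': k: 1→0; π[3]=1 (border 'b')
j=4 s[j]='b': k: 1→0; π[4]=1 (border 'b')
j=5 s[j]='a': π[5]=2 (border 'ba')
j=6 s[j]='b': π[6]=3 (border 'bab')
j=7 s[j]='a': k: 3→1; π[7]=2 (border 'ba')
j=8 s[j]='b': π[8]=3 (border 'bab')
j=9 s[j]='b': π[9]=4 (border 'babb')
j=10 s[j]='b': π[10]=5 (border 'babbb')
j=11 s[j]='a': π[11]=6 (border 'babbba')
j=12 s[j]='a': k: 6→2→0; π[12]=0 (border '')
j=13 s[j]='a': π[13]=0 (border '')
j=14 s[j]='b': π[14]=1 (border 'b')
j=15 s[j]='b': k: 1→0; π[15]=1 (border 'b')
j=16 s[j]='a': π[16]=2 (border 'ba')
j=17 s[j]='a': k: 2→0; π[17]=0 (border '')
j=18 s[j]='b': π[18]=1 (border 'b')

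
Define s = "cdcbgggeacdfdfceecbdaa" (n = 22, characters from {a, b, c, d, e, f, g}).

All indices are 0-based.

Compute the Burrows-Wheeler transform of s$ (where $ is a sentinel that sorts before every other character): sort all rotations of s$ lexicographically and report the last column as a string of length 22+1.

rank  rotation                 last
    0  $cdcbgggeacdfdfceecbdaa  a
    1  a$cdcbgggeacdfdfceecbda  a
    2  aa$cdcbgggeacdfdfceecbd  d
    3  acdfdfceecbdaa$cdcbggge  e
    4  bdaa$cdcbgggeacdfdfceec  c
    5  bgggeacdfdfceecbdaa$cdc  c
    6  cbdaa$cdcbgggeacdfdfcee  e
    7  cbgggeacdfdfceecbdaa$cd  d
    8  cdcbgggeacdfdfceecbdaa$  $
    9  cdfdfceecbdaa$cdcbgggea  a
   10  ceecbdaa$cdcbgggeacdfdf  f
   11  daa$cdcbgggeacdfdfceecb  b
   12  dcbgggeacdfdfceecbdaa$c  c
   13  dfceecbdaa$cdcbgggeacdf  f
   14  dfdfceecbdaa$cdcbgggeac  c
   15  eacdfdfceecbdaa$cdcbggg  g
   16  ecbdaa$cdcbgggeacdfdfce  e
   17  eecbdaa$cdcbgggeacdfdfc  c
   18  fceecbdaa$cdcbgggeacdfd  d
   19  fdfceecbdaa$cdcbgggeacd  d
   20  geacdfdfceecbdaa$cdcbgg  g
   21  ggeacdfdfceecbdaa$cdcbg  g
   22  gggeacdfdfceecbdaa$cdcb  b

aadecced$afbcfcgecddggb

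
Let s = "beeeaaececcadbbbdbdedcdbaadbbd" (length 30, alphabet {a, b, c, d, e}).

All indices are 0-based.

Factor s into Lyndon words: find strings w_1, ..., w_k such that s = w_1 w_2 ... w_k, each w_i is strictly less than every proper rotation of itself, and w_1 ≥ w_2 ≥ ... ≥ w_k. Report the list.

["beee", "aaececcadbbbdbdedcdb", "aadbbd"]

emit factor 1: 'beee' (i=0, period=4)
emit factor 2: 'aaececcadbbbdbdedcdb' (i=4, period=20)
emit factor 3: 'aadbbd' (i=24, period=6)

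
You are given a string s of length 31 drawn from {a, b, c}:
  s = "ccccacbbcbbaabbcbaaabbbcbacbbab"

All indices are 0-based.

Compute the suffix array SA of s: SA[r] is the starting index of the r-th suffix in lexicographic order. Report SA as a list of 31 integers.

rank | idx | suffix
   0 |  17 | aaabbbcbacbbab
   1 |  18 | aabbbcbacbbab
   2 |  11 | aabbcbaaabbbcbacbbab
   3 |  29 | ab
   4 |  19 | abbbcbacbbab
   5 |  12 | abbcbaaabbbcbacbbab
   6 |  25 | acbbab
   7 |   4 | acbbcbbaabbcbaaabbbcbacbbab
   8 |  30 | b
   9 |  16 | baaabbbcbacbbab
  10 |  10 | baabbcbaaabbbcbacbbab
  11 |  28 | bab
  12 |  24 | bacbbab
  13 |   9 | bbaabbcbaaabbbcbacbbab
  14 |  27 | bbab
  15 |  20 | bbbcbacbbab
  16 |  13 | bbcbaaabbbcbacbbab
  17 |  21 | bbcbacbbab
  18 |   6 | bbcbbaabbcbaaabbbcbacbbab
  19 |  14 | bcbaaabbbcbacbbab
  20 |  22 | bcbacbbab
  21 |   7 | bcbbaabbcbaaabbbcbacbbab
  22 |   3 | cacbbcbbaabbcbaaabbbcbacbbab
  23 |  15 | cbaaabbbcbacbbab
  24 |  23 | cbacbbab
  25 |   8 | cbbaabbcbaaabbbcbacbbab
  26 |  26 | cbbab
  27 |   5 | cbbcbbaabbcbaaabbbcbacbbab
  28 |   2 | ccacbbcbbaabbcbaaabbbcbacbbab
  29 |   1 | cccacbbcbbaabbcbaaabbbcbacbbab
  30 |   0 | ccccacbbcbbaabbcbaaabbbcbacbbab

[17, 18, 11, 29, 19, 12, 25, 4, 30, 16, 10, 28, 24, 9, 27, 20, 13, 21, 6, 14, 22, 7, 3, 15, 23, 8, 26, 5, 2, 1, 0]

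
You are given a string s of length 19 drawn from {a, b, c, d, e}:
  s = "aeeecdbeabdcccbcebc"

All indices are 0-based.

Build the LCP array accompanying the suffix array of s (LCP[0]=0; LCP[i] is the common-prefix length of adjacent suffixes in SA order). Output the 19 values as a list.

rank→(start, suffix):
  0 → (8, 'abdcccbcebc')
  1 → (0, 'aeeecdbeabdcccbcebc')
  2 → (17, 'bc')
  3 → (14, 'bcebc')
  4 → (9, 'bdcccbcebc')
  5 → (6, 'beabdcccbcebc')
  6 → (18, 'c')
  7 → (13, 'cbcebc')
  8 → (12, 'ccbcebc')
  9 → (11, 'cccbcebc')
  10 → (4, 'cdbeabdcccbcebc')
  11 → (15, 'cebc')
  12 → (5, 'dbeabdcccbcebc')
  13 → (10, 'dcccbcebc')
  14 → (7, 'eabdcccbcebc')
  15 → (16, 'ebc')
  16 → (3, 'ecdbeabdcccbcebc')
  17 → (2, 'eecdbeabdcccbcebc')
  18 → (1, 'eeecdbeabdcccbcebc')

SA = [8, 0, 17, 14, 9, 6, 18, 13, 12, 11, 4, 15, 5, 10, 7, 16, 3, 2, 1]
[i] adj suffixes → lcp
  [1] 8/0 → 1 ('a')
  [2] 0/17 → 0 ('')
  [3] 17/14 → 2 ('bc')
  [4] 14/9 → 1 ('b')
  [5] 9/6 → 1 ('b')
  [6] 6/18 → 0 ('')
  [7] 18/13 → 1 ('c')
  [8] 13/12 → 1 ('c')
  [9] 12/11 → 2 ('cc')
  [10] 11/4 → 1 ('c')
  [11] 4/15 → 1 ('c')
  [12] 15/5 → 0 ('')
  [13] 5/10 → 1 ('d')
  [14] 10/7 → 0 ('')
  [15] 7/16 → 1 ('e')
  [16] 16/3 → 1 ('e')
  [17] 3/2 → 1 ('e')
  [18] 2/1 → 2 ('ee')

[0, 1, 0, 2, 1, 1, 0, 1, 1, 2, 1, 1, 0, 1, 0, 1, 1, 1, 2]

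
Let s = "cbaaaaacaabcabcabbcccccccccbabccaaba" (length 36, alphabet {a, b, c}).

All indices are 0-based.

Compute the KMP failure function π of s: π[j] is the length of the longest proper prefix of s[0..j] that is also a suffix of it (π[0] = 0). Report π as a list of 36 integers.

π[0] = 0
j=1 s[j]='b': π[1]=0 (border '')
j=2 s[j]='a': π[2]=0 (border '')
j=3 s[j]='a': π[3]=0 (border '')
j=4 s[j]='a': π[4]=0 (border '')
j=5 s[j]='a': π[5]=0 (border '')
j=6 s[j]='a': π[6]=0 (border '')
j=7 s[j]='c': π[7]=1 (border 'c')
j=8 s[j]='a': k: 1→0; π[8]=0 (border '')
j=9 s[j]='a': π[9]=0 (border '')
j=10 s[j]='b': π[10]=0 (border '')
j=11 s[j]='c': π[11]=1 (border 'c')
j=12 s[j]='a': k: 1→0; π[12]=0 (border '')
j=13 s[j]='b': π[13]=0 (border '')
j=14 s[j]='c': π[14]=1 (border 'c')
j=15 s[j]='a': k: 1→0; π[15]=0 (border '')
j=16 s[j]='b': π[16]=0 (border '')
j=17 s[j]='b': π[17]=0 (border '')
j=18 s[j]='c': π[18]=1 (border 'c')
j=19 s[j]='c': k: 1→0; π[19]=1 (border 'c')
j=20 s[j]='c': k: 1→0; π[20]=1 (border 'c')
j=21 s[j]='c': k: 1→0; π[21]=1 (border 'c')
j=22 s[j]='c': k: 1→0; π[22]=1 (border 'c')
j=23 s[j]='c': k: 1→0; π[23]=1 (border 'c')
j=24 s[j]='c': k: 1→0; π[24]=1 (border 'c')
j=25 s[j]='c': k: 1→0; π[25]=1 (border 'c')
j=26 s[j]='c': k: 1→0; π[26]=1 (border 'c')
j=27 s[j]='b': π[27]=2 (border 'cb')
j=28 s[j]='a': π[28]=3 (border 'cba')
j=29 s[j]='b': k: 3→0; π[29]=0 (border '')
j=30 s[j]='c': π[30]=1 (border 'c')
j=31 s[j]='c': k: 1→0; π[31]=1 (border 'c')
j=32 s[j]='a': k: 1→0; π[32]=0 (border '')
j=33 s[j]='a': π[33]=0 (border '')
j=34 s[j]='b': π[34]=0 (border '')
j=35 s[j]='a': π[35]=0 (border '')

[0, 0, 0, 0, 0, 0, 0, 1, 0, 0, 0, 1, 0, 0, 1, 0, 0, 0, 1, 1, 1, 1, 1, 1, 1, 1, 1, 2, 3, 0, 1, 1, 0, 0, 0, 0]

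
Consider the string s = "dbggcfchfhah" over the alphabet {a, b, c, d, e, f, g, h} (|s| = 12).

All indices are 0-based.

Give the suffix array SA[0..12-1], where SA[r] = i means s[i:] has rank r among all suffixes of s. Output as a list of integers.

[10, 1, 4, 6, 0, 5, 8, 3, 2, 11, 9, 7]

rank→(start, suffix):
  0 → (10, 'ah')
  1 → (1, 'bggcfchfhah')
  2 → (4, 'cfchfhah')
  3 → (6, 'chfhah')
  4 → (0, 'dbggcfchfhah')
  5 → (5, 'fchfhah')
  6 → (8, 'fhah')
  7 → (3, 'gcfchfhah')
  8 → (2, 'ggcfchfhah')
  9 → (11, 'h')
  10 → (9, 'hah')
  11 → (7, 'hfhah')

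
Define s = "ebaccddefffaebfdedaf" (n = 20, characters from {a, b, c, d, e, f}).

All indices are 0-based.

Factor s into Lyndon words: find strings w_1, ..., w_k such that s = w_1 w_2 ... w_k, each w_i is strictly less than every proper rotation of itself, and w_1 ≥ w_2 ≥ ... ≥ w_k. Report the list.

["e", "b", "accddefffaebfdedaf"]

emit factor 1: 'e' (i=0, period=1)
emit factor 2: 'b' (i=1, period=1)
emit factor 3: 'accddefffaebfdedaf' (i=2, period=18)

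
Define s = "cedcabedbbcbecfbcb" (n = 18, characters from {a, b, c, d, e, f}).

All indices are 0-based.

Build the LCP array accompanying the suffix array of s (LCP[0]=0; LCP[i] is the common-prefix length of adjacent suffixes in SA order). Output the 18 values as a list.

[0, 0, 1, 1, 3, 1, 2, 0, 1, 2, 1, 1, 0, 1, 0, 1, 2, 0]

rank | idx | suffix
   0 |   4 | abedbbcbecfbcb
   1 |  17 | b
   2 |   8 | bbcbecfbcb
   3 |  15 | bcb
   4 |   9 | bcbecfbcb
   5 |  11 | becfbcb
   6 |   5 | bedbbcbecfbcb
   7 |   3 | cabedbbcbecfbcb
   8 |  16 | cb
   9 |  10 | cbecfbcb
  10 |   0 | cedcabedbbcbecfbcb
  11 |  13 | cfbcb
  12 |   7 | dbbcbecfbcb
  13 |   2 | dcabedbbcbecfbcb
  14 |  12 | ecfbcb
  15 |   6 | edbbcbecfbcb
  16 |   1 | edcabedbbcbecfbcb
  17 |  14 | fbcb

SA = [4, 17, 8, 15, 9, 11, 5, 3, 16, 10, 0, 13, 7, 2, 12, 6, 1, 14]
[i] adj suffixes → lcp
  [1] 4/17 → 0 ('')
  [2] 17/8 → 1 ('b')
  [3] 8/15 → 1 ('b')
  [4] 15/9 → 3 ('bcb')
  [5] 9/11 → 1 ('b')
  [6] 11/5 → 2 ('be')
  [7] 5/3 → 0 ('')
  [8] 3/16 → 1 ('c')
  [9] 16/10 → 2 ('cb')
  [10] 10/0 → 1 ('c')
  [11] 0/13 → 1 ('c')
  [12] 13/7 → 0 ('')
  [13] 7/2 → 1 ('d')
  [14] 2/12 → 0 ('')
  [15] 12/6 → 1 ('e')
  [16] 6/1 → 2 ('ed')
  [17] 1/14 → 0 ('')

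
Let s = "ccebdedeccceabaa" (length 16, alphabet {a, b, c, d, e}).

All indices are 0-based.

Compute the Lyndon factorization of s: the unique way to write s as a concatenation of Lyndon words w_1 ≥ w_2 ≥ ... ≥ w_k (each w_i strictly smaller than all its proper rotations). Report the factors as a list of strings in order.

["cce", "bdedeccce", "ab", "a", "a"]

emit factor 1: 'cce' (i=0, period=3)
emit factor 2: 'bdedeccce' (i=3, period=9)
emit factor 3: 'ab' (i=12, period=2)
emit factor 4: 'a' (i=14, period=1)
emit factor 5: 'a' (i=15, period=1)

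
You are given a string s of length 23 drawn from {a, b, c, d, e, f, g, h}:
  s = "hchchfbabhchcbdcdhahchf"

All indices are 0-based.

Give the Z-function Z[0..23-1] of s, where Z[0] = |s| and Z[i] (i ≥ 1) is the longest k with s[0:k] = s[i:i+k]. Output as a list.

Z[0]=23
i=1: fresh scan; Z[1]=0
i=2: fresh scan; Z[2]=3 scan→box=[2,5)
i=3: min(r-i=2, Z[1]=0)=0; Z[3]=0
i=4: min(r-i=1, Z[2]=3)=1; Z[4]=1
i=5: fresh scan; Z[5]=0
i=6: fresh scan; Z[6]=0
i=7: fresh scan; Z[7]=0
i=8: fresh scan; Z[8]=0
i=9: fresh scan; Z[9]=4 scan→box=[9,13)
i=10: min(r-i=3, Z[1]=0)=0; Z[10]=0
i=11: min(r-i=2, Z[2]=3)=2; Z[11]=2
i=12: min(r-i=1, Z[3]=0)=0; Z[12]=0
i=13: fresh scan; Z[13]=0
i=14: fresh scan; Z[14]=0
i=15: fresh scan; Z[15]=0
i=16: fresh scan; Z[16]=0
i=17: fresh scan; Z[17]=1 scan→box=[17,18)
i=18: fresh scan; Z[18]=0
i=19: fresh scan; Z[19]=3 scan→box=[19,22)
i=20: min(r-i=2, Z[1]=0)=0; Z[20]=0
i=21: min(r-i=1, Z[2]=3)=1; Z[21]=1
i=22: fresh scan; Z[22]=0

[23, 0, 3, 0, 1, 0, 0, 0, 0, 4, 0, 2, 0, 0, 0, 0, 0, 1, 0, 3, 0, 1, 0]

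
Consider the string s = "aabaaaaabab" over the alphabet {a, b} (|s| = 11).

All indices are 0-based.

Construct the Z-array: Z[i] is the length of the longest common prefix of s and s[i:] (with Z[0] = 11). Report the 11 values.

[11, 1, 0, 2, 2, 2, 4, 1, 0, 1, 0]

Z[0]=11
i=1: i≥r, start 0; Z[1]=1 scan→box=[1,2)
i=2: i≥r, start 0; Z[2]=0
i=3: i≥r, start 0; Z[3]=2 scan→box=[3,5)
i=4: min(r-i=1, Z[1]=1)=1; Z[4]=2 scan→box=[4,6)
i=5: min(r-i=1, Z[1]=1)=1; Z[5]=2 scan→box=[5,7)
i=6: min(r-i=1, Z[1]=1)=1; Z[6]=4 scan→box=[6,10)
i=7: min(r-i=3, Z[1]=1)=1; Z[7]=1
i=8: min(r-i=2, Z[2]=0)=0; Z[8]=0
i=9: min(r-i=1, Z[3]=2)=1; Z[9]=1
i=10: i≥r, start 0; Z[10]=0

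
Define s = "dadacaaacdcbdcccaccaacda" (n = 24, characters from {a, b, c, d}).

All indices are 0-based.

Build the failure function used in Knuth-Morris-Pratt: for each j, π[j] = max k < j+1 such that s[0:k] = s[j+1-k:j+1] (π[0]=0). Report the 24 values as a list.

[0, 0, 1, 2, 0, 0, 0, 0, 0, 1, 0, 0, 1, 0, 0, 0, 0, 0, 0, 0, 0, 0, 1, 2]

π[0] = 0
j=1 s[j]='a': π[1]=0 (border '')
j=2 s[j]='d': π[2]=1 (border 'd')
j=3 s[j]='a': π[3]=2 (border 'da')
j=4 s[j]='c': k: 2→0; π[4]=0 (border '')
j=5 s[j]='a': π[5]=0 (border '')
j=6 s[j]='a': π[6]=0 (border '')
j=7 s[j]='a': π[7]=0 (border '')
j=8 s[j]='c': π[8]=0 (border '')
j=9 s[j]='d': π[9]=1 (border 'd')
j=10 s[j]='c': k: 1→0; π[10]=0 (border '')
j=11 s[j]='b': π[11]=0 (border '')
j=12 s[j]='d': π[12]=1 (border 'd')
j=13 s[j]='c': k: 1→0; π[13]=0 (border '')
j=14 s[j]='c': π[14]=0 (border '')
j=15 s[j]='c': π[15]=0 (border '')
j=16 s[j]='a': π[16]=0 (border '')
j=17 s[j]='c': π[17]=0 (border '')
j=18 s[j]='c': π[18]=0 (border '')
j=19 s[j]='a': π[19]=0 (border '')
j=20 s[j]='a': π[20]=0 (border '')
j=21 s[j]='c': π[21]=0 (border '')
j=22 s[j]='d': π[22]=1 (border 'd')
j=23 s[j]='a': π[23]=2 (border 'da')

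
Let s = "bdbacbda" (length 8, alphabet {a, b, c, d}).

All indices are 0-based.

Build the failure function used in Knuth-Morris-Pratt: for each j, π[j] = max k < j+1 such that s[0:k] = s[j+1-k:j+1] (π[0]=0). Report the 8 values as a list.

[0, 0, 1, 0, 0, 1, 2, 0]

π[0] = 0
j=1 s[j]='d': π[1]=0 (border '')
j=2 s[j]='b': π[2]=1 (border 'b')
j=3 s[j]='a': k: 1→0; π[3]=0 (border '')
j=4 s[j]='c': π[4]=0 (border '')
j=5 s[j]='b': π[5]=1 (border 'b')
j=6 s[j]='d': π[6]=2 (border 'bd')
j=7 s[j]='a': k: 2→0; π[7]=0 (border '')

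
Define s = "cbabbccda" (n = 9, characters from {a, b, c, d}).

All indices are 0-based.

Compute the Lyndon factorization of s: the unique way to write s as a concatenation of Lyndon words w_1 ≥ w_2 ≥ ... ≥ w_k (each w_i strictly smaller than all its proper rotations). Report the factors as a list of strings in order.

["c", "b", "abbccd", "a"]

emit factor 1: 'c' (i=0, period=1)
emit factor 2: 'b' (i=1, period=1)
emit factor 3: 'abbccd' (i=2, period=6)
emit factor 4: 'a' (i=8, period=1)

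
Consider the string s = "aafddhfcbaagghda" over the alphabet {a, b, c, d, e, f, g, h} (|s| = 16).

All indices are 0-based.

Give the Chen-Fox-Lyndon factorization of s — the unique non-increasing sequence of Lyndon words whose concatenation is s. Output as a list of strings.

emit factor 1: 'aafddhfcbaagghd' (i=0, period=15)
emit factor 2: 'a' (i=15, period=1)

["aafddhfcbaagghd", "a"]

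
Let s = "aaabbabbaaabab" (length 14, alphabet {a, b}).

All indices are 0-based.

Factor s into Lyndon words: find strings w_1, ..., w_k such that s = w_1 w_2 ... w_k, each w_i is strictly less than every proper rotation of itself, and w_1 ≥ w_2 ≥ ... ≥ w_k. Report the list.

["aaabbabb", "aaabab"]

emit factor 1: 'aaabbabb' (i=0, period=8)
emit factor 2: 'aaabab' (i=8, period=6)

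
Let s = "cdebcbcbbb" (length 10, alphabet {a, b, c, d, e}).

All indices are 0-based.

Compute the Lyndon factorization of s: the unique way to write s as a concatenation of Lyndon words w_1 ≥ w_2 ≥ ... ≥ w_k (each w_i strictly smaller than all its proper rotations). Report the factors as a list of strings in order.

emit factor 1: 'cde' (i=0, period=3)
emit factor 2: 'bc' (i=3, period=2)
emit factor 3: 'bc' (i=5, period=2)
emit factor 4: 'b' (i=7, period=1)
emit factor 5: 'b' (i=8, period=1)
emit factor 6: 'b' (i=9, period=1)

["cde", "bc", "bc", "b", "b", "b"]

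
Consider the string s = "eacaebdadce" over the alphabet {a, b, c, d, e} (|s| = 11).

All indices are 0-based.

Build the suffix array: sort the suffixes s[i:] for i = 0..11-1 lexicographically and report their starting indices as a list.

rank | idx | suffix
   0 |   1 | acaebdadce
   1 |   7 | adce
   2 |   3 | aebdadce
   3 |   5 | bdadce
   4 |   2 | caebdadce
   5 |   9 | ce
   6 |   6 | dadce
   7 |   8 | dce
   8 |  10 | e
   9 |   0 | eacaebdadce
  10 |   4 | ebdadce

[1, 7, 3, 5, 2, 9, 6, 8, 10, 0, 4]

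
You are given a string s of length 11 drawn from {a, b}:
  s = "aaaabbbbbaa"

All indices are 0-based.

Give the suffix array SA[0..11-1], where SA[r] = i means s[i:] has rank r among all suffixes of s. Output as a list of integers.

rank→(start, suffix):
  0 → (10, 'a')
  1 → (9, 'aa')
  2 → (0, 'aaaabbbbbaa')
  3 → (1, 'aaabbbbbaa')
  4 → (2, 'aabbbbbaa')
  5 → (3, 'abbbbbaa')
  6 → (8, 'baa')
  7 → (7, 'bbaa')
  8 → (6, 'bbbaa')
  9 → (5, 'bbbbaa')
  10 → (4, 'bbbbbaa')

[10, 9, 0, 1, 2, 3, 8, 7, 6, 5, 4]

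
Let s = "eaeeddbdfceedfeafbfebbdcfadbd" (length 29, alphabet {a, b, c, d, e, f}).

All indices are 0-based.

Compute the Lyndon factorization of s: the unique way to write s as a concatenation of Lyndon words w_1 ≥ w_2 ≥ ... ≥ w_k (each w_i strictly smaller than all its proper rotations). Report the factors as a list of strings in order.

["e", "aeeddbdfceedfeafbfebbdcf", "adbd"]

emit factor 1: 'e' (i=0, period=1)
emit factor 2: 'aeeddbdfceedfeafbfebbdcf' (i=1, period=24)
emit factor 3: 'adbd' (i=25, period=4)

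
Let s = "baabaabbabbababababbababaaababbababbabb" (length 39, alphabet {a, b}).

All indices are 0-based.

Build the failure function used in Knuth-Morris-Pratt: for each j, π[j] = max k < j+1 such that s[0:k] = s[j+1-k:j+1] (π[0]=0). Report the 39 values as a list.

[0, 0, 0, 1, 2, 3, 4, 1, 2, 1, 1, 2, 1, 2, 1, 2, 1, 2, 1, 1, 2, 1, 2, 1, 2, 3, 0, 1, 2, 1, 1, 2, 1, 2, 1, 1, 2, 1, 1]

π[0] = 0
j=1 s[j]='a': π[1]=0 (border '')
j=2 s[j]='a': π[2]=0 (border '')
j=3 s[j]='b': π[3]=1 (border 'b')
j=4 s[j]='a': π[4]=2 (border 'ba')
j=5 s[j]='a': π[5]=3 (border 'baa')
j=6 s[j]='b': π[6]=4 (border 'baab')
j=7 s[j]='b': k: 4→1→0; π[7]=1 (border 'b')
j=8 s[j]='a': π[8]=2 (border 'ba')
j=9 s[j]='b': k: 2→0; π[9]=1 (border 'b')
j=10 s[j]='b': k: 1→0; π[10]=1 (border 'b')
j=11 s[j]='a': π[11]=2 (border 'ba')
j=12 s[j]='b': k: 2→0; π[12]=1 (border 'b')
j=13 s[j]='a': π[13]=2 (border 'ba')
j=14 s[j]='b': k: 2→0; π[14]=1 (border 'b')
j=15 s[j]='a': π[15]=2 (border 'ba')
j=16 s[j]='b': k: 2→0; π[16]=1 (border 'b')
j=17 s[j]='a': π[17]=2 (border 'ba')
j=18 s[j]='b': k: 2→0; π[18]=1 (border 'b')
j=19 s[j]='b': k: 1→0; π[19]=1 (border 'b')
j=20 s[j]='a': π[20]=2 (border 'ba')
j=21 s[j]='b': k: 2→0; π[21]=1 (border 'b')
j=22 s[j]='a': π[22]=2 (border 'ba')
j=23 s[j]='b': k: 2→0; π[23]=1 (border 'b')
j=24 s[j]='a': π[24]=2 (border 'ba')
j=25 s[j]='a': π[25]=3 (border 'baa')
j=26 s[j]='a': k: 3→0; π[26]=0 (border '')
j=27 s[j]='b': π[27]=1 (border 'b')
j=28 s[j]='a': π[28]=2 (border 'ba')
j=29 s[j]='b': k: 2→0; π[29]=1 (border 'b')
j=30 s[j]='b': k: 1→0; π[30]=1 (border 'b')
j=31 s[j]='a': π[31]=2 (border 'ba')
j=32 s[j]='b': k: 2→0; π[32]=1 (border 'b')
j=33 s[j]='a': π[33]=2 (border 'ba')
j=34 s[j]='b': k: 2→0; π[34]=1 (border 'b')
j=35 s[j]='b': k: 1→0; π[35]=1 (border 'b')
j=36 s[j]='a': π[36]=2 (border 'ba')
j=37 s[j]='b': k: 2→0; π[37]=1 (border 'b')
j=38 s[j]='b': k: 1→0; π[38]=1 (border 'b')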